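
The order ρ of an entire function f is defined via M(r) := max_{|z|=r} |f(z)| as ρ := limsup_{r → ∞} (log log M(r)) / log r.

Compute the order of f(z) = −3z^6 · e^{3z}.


M(r) = max_{|z|=r} |-3|·|z|^6·|e^{3z}| = 3·r^6 · e^{3r^1} (the factors attain their maxima compatibly on |z|=r). Then log M(r) = log 3 + 6·log r + 3r^1, dominated by the last term, so log log M(r) ~ 1·log r. The polynomial factor -3z^6 contributes only a log r term and does not affect the order. ρ = 1.
Therefore ρ = 1.

Order ρ = 1.


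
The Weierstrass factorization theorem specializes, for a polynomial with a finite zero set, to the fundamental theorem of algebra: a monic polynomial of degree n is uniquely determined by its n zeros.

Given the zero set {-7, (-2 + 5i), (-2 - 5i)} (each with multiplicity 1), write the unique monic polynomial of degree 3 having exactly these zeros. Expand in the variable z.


The polynomial is p(z) = ∏_{α ∈ S} (z − α), where S = {-7, (-2 + 5i), (-2 - 5i)}.
Expanding the product yields: p(z) = z^3 + 11·z^2 + 57·z + 203.
Note conjugate pairs combine to real quadratics: (z − (-2+5i))(z − (-2−5i)) = z² + 4z + 29.
The resulting polynomial has degree 3 and real coefficients as required.

p(z) = z^3 + 11·z^2 + 57·z + 203.


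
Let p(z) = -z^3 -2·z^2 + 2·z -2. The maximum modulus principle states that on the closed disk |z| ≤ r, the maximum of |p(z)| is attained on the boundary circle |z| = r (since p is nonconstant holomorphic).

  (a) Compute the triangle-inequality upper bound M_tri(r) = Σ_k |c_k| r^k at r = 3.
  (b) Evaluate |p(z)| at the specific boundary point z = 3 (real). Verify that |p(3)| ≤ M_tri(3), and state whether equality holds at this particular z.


Coefficients: c_0 = -2, c_1 = 2, c_2 = -2, c_3 = -1. Radius r = 3.
Part (a). Triangle bound: M_tri(r) = Σ_k |c_k| r^k
  = |-2|·3^0 + |2|·3^1 + |-2|·3^2 + |-1|·3^3
  = 2 + 6 + 18 + 27 = 53.
This bounds M(r) := max_{|z|=r} |p(z)| from above; equality holds iff all terms c_k z^k can be made to align in phase at a single z on |z|=r.
Part (b). At z = 3 (real, on the circle |z| = r):
  p(3) = (-2)·3^0 + (2)·3^1 + (-2)·3^2 + (-1)·3^3 = -41.
  |p(3)| = 41.
Check: |p(3)| = 41 ≤ 53 = M_tri(3). ✓ Equality does not hold at z = 3 (the coefficients have mixed signs, so the terms do not all align in phase there).

M_tri(3) = 53; |p(3)| = 41; equality at z=3: no.


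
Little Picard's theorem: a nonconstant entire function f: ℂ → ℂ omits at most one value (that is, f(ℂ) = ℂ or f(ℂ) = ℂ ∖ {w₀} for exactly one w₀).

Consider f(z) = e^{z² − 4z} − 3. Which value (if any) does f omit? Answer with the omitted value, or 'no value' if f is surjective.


Little Picard bounds the complement of f(ℂ) to at most one point.
The exponent g(z) = z² − 4z is a nonconstant polynomial, hence surjective onto ℂ. So e^{g(z)} takes every value in {e^w : w ∈ ℂ} = ℂ ∖ {0}. Adding -3 shifts the range to ℂ ∖ {-3}. f omits exactly -3.

Omitted value: -3.


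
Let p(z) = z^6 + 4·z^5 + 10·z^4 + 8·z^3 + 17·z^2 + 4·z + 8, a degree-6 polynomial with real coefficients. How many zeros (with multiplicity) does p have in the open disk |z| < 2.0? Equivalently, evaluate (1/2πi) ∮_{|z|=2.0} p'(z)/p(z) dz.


The zeros of p are: (-2 + 2i), (-2 - 2i), (0 + 1i), (0 - 1i), (0 + 1i), (0 - 1i).
Their magnitudes are: 2.828, 2.828, 1, 1, 1, 1.
Zeros with |z| < R = 2.0: (0 + 1i), (0 - 1i), (0 + 1i), (0 - 1i).
Count = 4.
By the argument principle, (1/2πi) ∮_{|z|=R} p'(z)/p(z) dz equals exactly this count.

Number of zeros inside |z| < 2.0: 4.


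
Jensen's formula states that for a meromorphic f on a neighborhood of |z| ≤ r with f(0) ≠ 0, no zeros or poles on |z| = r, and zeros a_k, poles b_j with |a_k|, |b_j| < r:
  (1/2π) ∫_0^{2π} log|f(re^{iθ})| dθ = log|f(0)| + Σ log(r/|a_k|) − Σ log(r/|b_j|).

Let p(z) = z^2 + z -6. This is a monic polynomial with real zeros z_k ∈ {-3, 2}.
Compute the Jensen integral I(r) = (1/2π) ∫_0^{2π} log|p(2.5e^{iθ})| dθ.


Zeros: -3, 2; r = 2.5.
Inside |z| < r: 2. Outside (|z| ≥ r): -3.
p(0) = -6, so log|p(0)| = log(6) = 1.7918.
Apply Jensen: I(r) = log|p(0)| + Σ_k log(r/|z_k|), summed over zeros inside |z| < r.
  log(r/|z_k|) for z_k = 2: log(2.5/2) = 0.2231
  Outside zeros (-3) contribute nothing to the Jensen sum.
Sum over inside zeros: 0.2231.
I(r) = log|p(0)| + (inside sum) = 1.7918 + 0.2231 = 2.0149.
Note: since some zeros are outside |z| ≤ r, the simplified n·log(r) form does NOT apply — only the inside zeros contribute.

I(r) ≈ 2.0149.


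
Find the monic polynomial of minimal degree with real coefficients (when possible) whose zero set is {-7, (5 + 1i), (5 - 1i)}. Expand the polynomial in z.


The polynomial is p(z) = ∏_{α ∈ S} (z − α), where S = {-7, (5 + 1i), (5 - 1i)}.
Expanding the product yields: p(z) = z^3 -3·z^2 -44·z + 182.
Note conjugate pairs combine to real quadratics: (z − (5+1i))(z − (5−1i)) = z² − 10z + 26.
The resulting polynomial has degree 3 and real coefficients as required.

p(z) = z^3 -3·z^2 -44·z + 182.


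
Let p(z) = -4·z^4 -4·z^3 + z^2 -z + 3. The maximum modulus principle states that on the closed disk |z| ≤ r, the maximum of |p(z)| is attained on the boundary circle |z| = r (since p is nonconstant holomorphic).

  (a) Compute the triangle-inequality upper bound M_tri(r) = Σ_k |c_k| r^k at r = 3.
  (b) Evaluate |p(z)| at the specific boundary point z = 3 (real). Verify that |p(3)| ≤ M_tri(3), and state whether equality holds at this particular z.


Coefficients: c_0 = 3, c_1 = -1, c_2 = 1, c_3 = -4, c_4 = -4. Radius r = 3.
Part (a). Triangle bound: M_tri(r) = Σ_k |c_k| r^k
  = |3|·3^0 + |-1|·3^1 + |1|·3^2 + |-4|·3^3 + |-4|·3^4
  = 3 + 3 + 9 + 108 + 324 = 447.
This bounds M(r) := max_{|z|=r} |p(z)| from above; equality holds iff all terms c_k z^k can be made to align in phase at a single z on |z|=r.
Part (b). At z = 3 (real, on the circle |z| = r):
  p(3) = (3)·3^0 + (-1)·3^1 + (1)·3^2 + (-4)·3^3 + (-4)·3^4 = -423.
  |p(3)| = 423.
Check: |p(3)| = 423 ≤ 447 = M_tri(3). ✓ Equality does not hold at z = 3 (the coefficients have mixed signs, so the terms do not all align in phase there).

M_tri(3) = 447; |p(3)| = 423; equality at z=3: no.


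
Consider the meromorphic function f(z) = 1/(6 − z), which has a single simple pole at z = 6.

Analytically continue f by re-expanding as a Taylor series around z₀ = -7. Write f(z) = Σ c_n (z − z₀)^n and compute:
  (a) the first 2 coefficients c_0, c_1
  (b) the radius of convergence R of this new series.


Let w = z − z₀, so z = z₀ + w.
Then 6 − z = 6 − (z₀ + w) = (6 − z₀) − w = 13 − w.
f(z) = 1/(13 − w) = (1/(13)) · 1/(1 − w/(13)) = Σ_{n≥0} w^n / (13)^(n+1).
So c_n = 1/(13)^(n+1):
  c_0 = 1/(13)^1 = 1/13.
  c_1 = 1/(13)^2 = 1/169.
The series is valid for |w/d| < 1, i.e. |z − z₀| < |d|.
Radius of convergence: R = |6 − z₀| = |13| = 13 (distance from z₀ to the singularity z = 6).

c_0 = 1/13, c_1 = 1/169; R = 13.


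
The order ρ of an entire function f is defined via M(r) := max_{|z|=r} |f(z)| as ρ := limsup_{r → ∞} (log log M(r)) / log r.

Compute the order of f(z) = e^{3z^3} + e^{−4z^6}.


Each summand is entire of order 3 and 6 respectively (as in the single-exponential case). The order of a sum is at most the max of the orders, so ρ ≤ 6. For the lower bound: on |z|=r choose arg z so that -4z^6 is real positive; then |e^{-4z^6}| = e^{4r^6} while |e^{3z^3}| ≤ e^{3r^3} = o(e^{4r^6}). So |f| ≥ e^{4r^6}(1 − o(1)) and ρ ≥ 6. Hence ρ = max(3, 6) = 6.
Therefore ρ = 6.

Order ρ = 6.


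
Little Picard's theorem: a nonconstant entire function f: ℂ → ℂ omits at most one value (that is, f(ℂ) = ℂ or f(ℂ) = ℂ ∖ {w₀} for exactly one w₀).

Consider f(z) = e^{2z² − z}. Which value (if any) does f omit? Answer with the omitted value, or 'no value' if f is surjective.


Little Picard bounds the complement of f(ℂ) to at most one point.
The exponent g(z) = 2z² − z is a nonconstant polynomial, hence surjective onto ℂ. So e^{g(z)} takes every value in {e^w : w ∈ ℂ} = ℂ ∖ {0}. Adding 0 shifts the range to ℂ ∖ {0}. f omits exactly 0.

Omitted value: 0.


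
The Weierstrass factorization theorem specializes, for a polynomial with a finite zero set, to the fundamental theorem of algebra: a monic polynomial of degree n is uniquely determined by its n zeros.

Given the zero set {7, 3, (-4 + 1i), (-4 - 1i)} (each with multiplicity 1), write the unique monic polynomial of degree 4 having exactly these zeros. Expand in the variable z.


The polynomial is p(z) = ∏_{α ∈ S} (z − α), where S = {7, 3, (-4 + 1i), (-4 - 1i)}.
Expanding the product yields: p(z) = z^4 -2·z^3 -42·z^2 -2·z + 357.
Note conjugate pairs combine to real quadratics: (z − (-4+1i))(z − (-4−1i)) = z² + 8z + 17.
The resulting polynomial has degree 4 and real coefficients as required.

p(z) = z^4 -2·z^3 -42·z^2 -2·z + 357.


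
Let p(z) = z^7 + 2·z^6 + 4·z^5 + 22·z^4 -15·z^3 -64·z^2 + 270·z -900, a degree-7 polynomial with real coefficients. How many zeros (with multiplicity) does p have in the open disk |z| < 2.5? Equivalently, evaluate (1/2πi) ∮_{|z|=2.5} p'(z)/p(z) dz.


The zeros of p are: 2, (-3 + 1i), (-3 - 1i), (0 + 3i), (0 - 3i), (1 + 2i), (1 - 2i).
Their magnitudes are: 2, 3.162, 3.162, 3, 3, 2.236, 2.236.
Zeros with |z| < R = 2.5: 2, (1 + 2i), (1 - 2i).
Count = 3.
By the argument principle, (1/2πi) ∮_{|z|=R} p'(z)/p(z) dz equals exactly this count.

Number of zeros inside |z| < 2.5: 3.


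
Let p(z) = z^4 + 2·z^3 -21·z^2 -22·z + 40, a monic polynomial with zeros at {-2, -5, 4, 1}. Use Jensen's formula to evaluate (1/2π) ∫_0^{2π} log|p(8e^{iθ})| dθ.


Zeros: -5, -2, 1, 4; r = 8.
Inside |z| < r: -5, -2, 1, 4. Outside (|z| ≥ r): ∅.
p(0) = 40, so log|p(0)| = log(40) = 3.6889.
Apply Jensen: I(r) = log|p(0)| + Σ_k log(r/|z_k|), summed over zeros inside |z| < r.
  log(r/|z_k|) for z_k = -2: log(8/2) = 1.3863
  log(r/|z_k|) for z_k = -5: log(8/5) = 0.4700
  log(r/|z_k|) for z_k = 4: log(8/4) = 0.6931
  log(r/|z_k|) for z_k = 1: log(8/1) = 2.0794
Sum over inside zeros: 4.6289.
I(r) = log|p(0)| + (inside sum) = 3.6889 + 4.6289 = 8.3178.
Closed form (all zeros inside, monic): I(r) = n·log(r) = 4·log(8) = 8.3178. ✓

I(r) ≈ 8.3178.


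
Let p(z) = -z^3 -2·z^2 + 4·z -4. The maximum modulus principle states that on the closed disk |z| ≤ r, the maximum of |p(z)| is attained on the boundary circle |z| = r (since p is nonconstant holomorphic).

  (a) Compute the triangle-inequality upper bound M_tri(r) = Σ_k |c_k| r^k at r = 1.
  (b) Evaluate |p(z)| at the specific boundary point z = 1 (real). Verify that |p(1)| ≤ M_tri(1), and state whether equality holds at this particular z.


Coefficients: c_0 = -4, c_1 = 4, c_2 = -2, c_3 = -1. Radius r = 1.
Part (a). Triangle bound: M_tri(r) = Σ_k |c_k| r^k
  = |-4|·1^0 + |4|·1^1 + |-2|·1^2 + |-1|·1^3
  = 4 + 4 + 2 + 1 = 11.
This bounds M(r) := max_{|z|=r} |p(z)| from above; equality holds iff all terms c_k z^k can be made to align in phase at a single z on |z|=r.
Part (b). At z = 1 (real, on the circle |z| = r):
  p(1) = (-4)·1^0 + (4)·1^1 + (-2)·1^2 + (-1)·1^3 = -3.
  |p(1)| = 3.
Check: |p(1)| = 3 ≤ 11 = M_tri(1). ✓ Equality does not hold at z = 1 (the coefficients have mixed signs, so the terms do not all align in phase there).

M_tri(1) = 11; |p(1)| = 3; equality at z=1: no.


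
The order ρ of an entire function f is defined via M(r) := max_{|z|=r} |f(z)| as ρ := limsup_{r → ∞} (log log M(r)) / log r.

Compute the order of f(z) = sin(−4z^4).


Write sin(w) = (e^{iw} ± e^{−iw})/(2 or 2i), so |sin(w)| ≤ e^{|w|}. With w = −4z^4, |w| ≤ 4r^4 + 0 on |z|=r, giving M(r) ≤ e^{4r^4 + 0} and ρ ≤ 4. For the lower bound, choose z on |z|=r with -4z^4 purely imaginary of modulus 4r^4; then |sin(−4z^4)| grows like e^{4r^4}/2, so ρ ≥ 4. Hence ρ = 4.
Therefore ρ = 4.

Order ρ = 4.


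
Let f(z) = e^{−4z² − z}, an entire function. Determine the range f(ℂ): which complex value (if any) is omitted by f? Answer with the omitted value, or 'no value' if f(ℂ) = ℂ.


Little Picard bounds the complement of f(ℂ) to at most one point.
The exponent g(z) = −4z² − z is a nonconstant polynomial, hence surjective onto ℂ. So e^{g(z)} takes every value in {e^w : w ∈ ℂ} = ℂ ∖ {0}. Adding 0 shifts the range to ℂ ∖ {0}. f omits exactly 0.

Omitted value: 0.


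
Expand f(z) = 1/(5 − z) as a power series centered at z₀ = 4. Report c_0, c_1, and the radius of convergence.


Let w = z − z₀, so z = z₀ + w.
Then 5 − z = 5 − (z₀ + w) = (5 − z₀) − w = 1 − w.
f(z) = 1/(1 − w) = (1/(1)) · 1/(1 − w/(1)) = Σ_{n≥0} w^n / (1)^(n+1).
So c_n = 1/(1)^(n+1):
  c_0 = 1/(1)^1 = 1.
  c_1 = 1/(1)^2 = 1.
The series is valid for |w/d| < 1, i.e. |z − z₀| < |d|.
Radius of convergence: R = |5 − z₀| = |1| = 1 (distance from z₀ to the singularity z = 5).

c_0 = 1, c_1 = 1; R = 1.


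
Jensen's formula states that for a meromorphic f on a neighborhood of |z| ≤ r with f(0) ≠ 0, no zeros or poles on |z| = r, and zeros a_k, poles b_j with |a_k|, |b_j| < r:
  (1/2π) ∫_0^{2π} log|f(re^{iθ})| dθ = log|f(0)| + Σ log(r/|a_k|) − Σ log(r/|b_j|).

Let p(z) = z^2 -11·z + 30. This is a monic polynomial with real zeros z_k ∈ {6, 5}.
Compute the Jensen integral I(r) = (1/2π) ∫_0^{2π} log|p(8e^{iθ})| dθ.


Zeros: 5, 6; r = 8.
Inside |z| < r: 5, 6. Outside (|z| ≥ r): ∅.
p(0) = 30, so log|p(0)| = log(30) = 3.4012.
Apply Jensen: I(r) = log|p(0)| + Σ_k log(r/|z_k|), summed over zeros inside |z| < r.
  log(r/|z_k|) for z_k = 6: log(8/6) = 0.2877
  log(r/|z_k|) for z_k = 5: log(8/5) = 0.4700
Sum over inside zeros: 0.7577.
I(r) = log|p(0)| + (inside sum) = 3.4012 + 0.7577 = 4.1589.
Closed form (all zeros inside, monic): I(r) = n·log(r) = 2·log(8) = 4.1589. ✓

I(r) ≈ 4.1589.


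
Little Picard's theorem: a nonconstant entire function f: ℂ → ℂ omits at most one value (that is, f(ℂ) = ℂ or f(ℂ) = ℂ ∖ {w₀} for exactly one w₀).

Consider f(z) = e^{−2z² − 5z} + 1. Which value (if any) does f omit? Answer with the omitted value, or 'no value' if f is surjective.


Little Picard bounds the complement of f(ℂ) to at most one point.
The exponent g(z) = −2z² − 5z is a nonconstant polynomial, hence surjective onto ℂ. So e^{g(z)} takes every value in {e^w : w ∈ ℂ} = ℂ ∖ {0}. Adding 1 shifts the range to ℂ ∖ {1}. f omits exactly 1.

Omitted value: 1.


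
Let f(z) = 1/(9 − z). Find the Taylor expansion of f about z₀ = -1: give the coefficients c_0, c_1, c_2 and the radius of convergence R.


Let w = z − z₀, so z = z₀ + w.
Then 9 − z = 9 − (z₀ + w) = (9 − z₀) − w = 10 − w.
f(z) = 1/(10 − w) = (1/(10)) · 1/(1 − w/(10)) = Σ_{n≥0} w^n / (10)^(n+1).
So c_n = 1/(10)^(n+1):
  c_0 = 1/(10)^1 = 1/10.
  c_1 = 1/(10)^2 = 1/100.
  c_2 = 1/(10)^3 = 1/1000.
The series is valid for |w/d| < 1, i.e. |z − z₀| < |d|.
Radius of convergence: R = |9 − z₀| = |10| = 10 (distance from z₀ to the singularity z = 9).

c_0 = 1/10, c_1 = 1/100, c_2 = 1/1000; R = 10.


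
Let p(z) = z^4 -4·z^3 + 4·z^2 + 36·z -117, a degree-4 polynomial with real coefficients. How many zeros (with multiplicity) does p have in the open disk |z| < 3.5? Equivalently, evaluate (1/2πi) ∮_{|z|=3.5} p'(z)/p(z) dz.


The zeros of p are: 3, (2 + 3i), (2 - 3i), -3.
Their magnitudes are: 3, 3.606, 3.606, 3.
Zeros with |z| < R = 3.5: 3, -3.
Count = 2.
By the argument principle, (1/2πi) ∮_{|z|=R} p'(z)/p(z) dz equals exactly this count.

Number of zeros inside |z| < 3.5: 2.


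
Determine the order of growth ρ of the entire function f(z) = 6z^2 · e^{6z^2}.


M(r) = max_{|z|=r} |6|·|z|^2·|e^{6z^2}| = 6·r^2 · e^{6r^2} (the factors attain their maxima compatibly on |z|=r). Then log M(r) = log 6 + 2·log r + 6r^2, dominated by the last term, so log log M(r) ~ 2·log r. The polynomial factor 6z^2 contributes only a log r term and does not affect the order. ρ = 2.
Therefore ρ = 2.

Order ρ = 2.


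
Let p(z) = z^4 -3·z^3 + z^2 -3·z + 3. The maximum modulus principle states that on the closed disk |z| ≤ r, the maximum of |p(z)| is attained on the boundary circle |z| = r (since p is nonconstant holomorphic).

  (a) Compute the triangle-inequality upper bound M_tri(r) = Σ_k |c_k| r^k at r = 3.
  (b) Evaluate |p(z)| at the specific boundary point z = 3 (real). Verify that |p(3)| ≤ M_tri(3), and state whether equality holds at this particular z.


Coefficients: c_0 = 3, c_1 = -3, c_2 = 1, c_3 = -3, c_4 = 1. Radius r = 3.
Part (a). Triangle bound: M_tri(r) = Σ_k |c_k| r^k
  = |3|·3^0 + |-3|·3^1 + |1|·3^2 + |-3|·3^3 + |1|·3^4
  = 3 + 9 + 9 + 81 + 81 = 183.
This bounds M(r) := max_{|z|=r} |p(z)| from above; equality holds iff all terms c_k z^k can be made to align in phase at a single z on |z|=r.
Part (b). At z = 3 (real, on the circle |z| = r):
  p(3) = (3)·3^0 + (-3)·3^1 + (1)·3^2 + (-3)·3^3 + (1)·3^4 = 3.
  |p(3)| = 3.
Check: |p(3)| = 3 ≤ 183 = M_tri(3). ✓ Equality does not hold at z = 3 (the coefficients have mixed signs, so the terms do not all align in phase there).

M_tri(3) = 183; |p(3)| = 3; equality at z=3: no.


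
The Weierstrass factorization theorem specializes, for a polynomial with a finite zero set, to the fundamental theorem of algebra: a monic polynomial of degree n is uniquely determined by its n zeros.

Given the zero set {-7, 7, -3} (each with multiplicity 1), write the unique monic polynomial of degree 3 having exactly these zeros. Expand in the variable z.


The polynomial is p(z) = ∏_{α ∈ S} (z − α), where S = {-7, 7, -3}.
Expanding the product yields: p(z) = z^3 + 3·z^2 -49·z -147.
The resulting polynomial has degree 3 and real coefficients as required.

p(z) = z^3 + 3·z^2 -49·z -147.


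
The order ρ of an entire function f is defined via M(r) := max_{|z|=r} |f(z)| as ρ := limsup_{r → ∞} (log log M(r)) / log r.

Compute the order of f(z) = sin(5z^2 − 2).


Write sin(w) = (e^{iw} ± e^{−iw})/(2 or 2i), so |sin(w)| ≤ e^{|w|}. With w = 5z^2 − 2, |w| ≤ 5r^2 + 2 on |z|=r, giving M(r) ≤ e^{5r^2 + 2} and ρ ≤ 2. For the lower bound, choose z on |z|=r with 5z^2 purely imaginary of modulus 5r^2; then |sin(5z^2 − 2)| grows like e^{5r^2}/2, so ρ ≥ 2. Hence ρ = 2.
Therefore ρ = 2.

Order ρ = 2.


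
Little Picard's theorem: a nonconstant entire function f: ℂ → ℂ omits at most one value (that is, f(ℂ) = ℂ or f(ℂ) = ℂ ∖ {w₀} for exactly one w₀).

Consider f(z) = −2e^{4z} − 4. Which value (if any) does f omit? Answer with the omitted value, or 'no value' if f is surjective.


Little Picard bounds the complement of f(ℂ) to at most one point.
e^{4z} is never zero on ℂ, so -2·e^{4z} takes every value in ℂ ∖ {0}. Adding -4 shifts the range to ℂ ∖ {-4}. Thus f omits exactly the value -4.

Omitted value: -4.


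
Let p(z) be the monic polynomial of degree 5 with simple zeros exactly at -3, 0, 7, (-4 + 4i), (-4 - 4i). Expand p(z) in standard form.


The polynomial is p(z) = ∏_{α ∈ S} (z − α), where S = {-3, 0, 7, (-4 + 4i), (-4 - 4i)}.
Expanding the product yields: p(z) = z^5 + 4·z^4 -21·z^3 -296·z^2 -672·z.
Note conjugate pairs combine to real quadratics: (z − (-4+4i))(z − (-4−4i)) = z² + 8z + 32.
The resulting polynomial has degree 5 and real coefficients as required.

p(z) = z^5 + 4·z^4 -21·z^3 -296·z^2 -672·z.


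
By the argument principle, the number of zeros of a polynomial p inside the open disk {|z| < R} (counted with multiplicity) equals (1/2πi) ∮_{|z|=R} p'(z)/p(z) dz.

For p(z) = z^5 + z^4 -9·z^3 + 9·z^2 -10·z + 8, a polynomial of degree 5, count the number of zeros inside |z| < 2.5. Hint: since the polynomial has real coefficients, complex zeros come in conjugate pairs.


The zeros of p are: -4, (0 + 1i), (0 - 1i), 1, 2.
Their magnitudes are: 4, 1, 1, 1, 2.
Zeros with |z| < R = 2.5: (0 + 1i), (0 - 1i), 1, 2.
Count = 4.
By the argument principle, (1/2πi) ∮_{|z|=R} p'(z)/p(z) dz equals exactly this count.

Number of zeros inside |z| < 2.5: 4.


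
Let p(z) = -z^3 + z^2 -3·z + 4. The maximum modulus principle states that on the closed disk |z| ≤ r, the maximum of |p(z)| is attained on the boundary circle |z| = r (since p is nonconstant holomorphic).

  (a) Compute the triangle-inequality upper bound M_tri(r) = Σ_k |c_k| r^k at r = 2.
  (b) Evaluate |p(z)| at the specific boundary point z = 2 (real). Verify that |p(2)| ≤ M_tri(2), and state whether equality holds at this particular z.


Coefficients: c_0 = 4, c_1 = -3, c_2 = 1, c_3 = -1. Radius r = 2.
Part (a). Triangle bound: M_tri(r) = Σ_k |c_k| r^k
  = |4|·2^0 + |-3|·2^1 + |1|·2^2 + |-1|·2^3
  = 4 + 6 + 4 + 8 = 22.
This bounds M(r) := max_{|z|=r} |p(z)| from above; equality holds iff all terms c_k z^k can be made to align in phase at a single z on |z|=r.
Part (b). At z = 2 (real, on the circle |z| = r):
  p(2) = (4)·2^0 + (-3)·2^1 + (1)·2^2 + (-1)·2^3 = -6.
  |p(2)| = 6.
Check: |p(2)| = 6 ≤ 22 = M_tri(2). ✓ Equality does not hold at z = 2 (the coefficients have mixed signs, so the terms do not all align in phase there).

M_tri(2) = 22; |p(2)| = 6; equality at z=2: no.


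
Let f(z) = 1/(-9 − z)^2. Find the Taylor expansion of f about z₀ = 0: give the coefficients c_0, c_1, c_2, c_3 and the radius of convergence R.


Let w = z − z₀, so z = z₀ + w.
Then -9 − z = -9 − (z₀ + w) = (-9 − z₀) − w = -9 − w.
f(z) = 1/(-9 − w)^2 = (1/(-9)^2) · (1 − w/(-9))^{−2}.
By the binomial series (1−u)^{−2} = Σ_{n≥0} C(n+1, 1) u^n for |u|<1, with u = w/(-9):
  c_n = C(n+1, 1) / (-9)^(n+2).
  c_0 = 1/(-9)^2 = 1/81.
  c_1 = 2/(-9)^3 = -2/729.
  c_2 = 3/(-9)^4 = 1/2187.
  c_3 = 4/(-9)^5 = -4/59049.
The series is valid for |w/d| < 1, i.e. |z − z₀| < |d|.
Radius of convergence: R = |-9 − z₀| = |-9| = 9 (distance from z₀ to the singularity z = -9).

c_0 = 1/81, c_1 = -2/729, c_2 = 1/2187, c_3 = -4/59049; R = 9.


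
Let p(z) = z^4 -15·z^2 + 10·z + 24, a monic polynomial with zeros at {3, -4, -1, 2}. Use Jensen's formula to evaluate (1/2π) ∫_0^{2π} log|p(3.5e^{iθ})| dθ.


Zeros: -4, -1, 2, 3; r = 3.5.
Inside |z| < r: -1, 2, 3. Outside (|z| ≥ r): -4.
p(0) = 24, so log|p(0)| = log(24) = 3.1781.
Apply Jensen: I(r) = log|p(0)| + Σ_k log(r/|z_k|), summed over zeros inside |z| < r.
  log(r/|z_k|) for z_k = 3: log(3.5/3) = 0.1542
  log(r/|z_k|) for z_k = -1: log(3.5/1) = 1.2528
  log(r/|z_k|) for z_k = 2: log(3.5/2) = 0.5596
  Outside zeros (-4) contribute nothing to the Jensen sum.
Sum over inside zeros: 1.9665.
I(r) = log|p(0)| + (inside sum) = 3.1781 + 1.9665 = 5.1446.
Note: since some zeros are outside |z| ≤ r, the simplified n·log(r) form does NOT apply — only the inside zeros contribute.

I(r) ≈ 5.1446.


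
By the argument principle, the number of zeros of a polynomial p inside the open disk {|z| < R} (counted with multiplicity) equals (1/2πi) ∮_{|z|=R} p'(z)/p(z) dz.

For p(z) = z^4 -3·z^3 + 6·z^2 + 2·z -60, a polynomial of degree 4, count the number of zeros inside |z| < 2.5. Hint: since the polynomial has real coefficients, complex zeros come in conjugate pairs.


The zeros of p are: 3, -2, (1 + 3i), (1 - 3i).
Their magnitudes are: 3, 2, 3.162, 3.162.
Zeros with |z| < R = 2.5: -2.
Count = 1.
By the argument principle, (1/2πi) ∮_{|z|=R} p'(z)/p(z) dz equals exactly this count.

Number of zeros inside |z| < 2.5: 1.


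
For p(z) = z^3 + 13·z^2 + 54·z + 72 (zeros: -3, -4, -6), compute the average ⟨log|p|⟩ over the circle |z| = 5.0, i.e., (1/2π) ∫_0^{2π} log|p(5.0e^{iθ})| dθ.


Zeros: -6, -4, -3; r = 5.0.
Inside |z| < r: -4, -3. Outside (|z| ≥ r): -6.
p(0) = 72, so log|p(0)| = log(72) = 4.2767.
Apply Jensen: I(r) = log|p(0)| + Σ_k log(r/|z_k|), summed over zeros inside |z| < r.
  log(r/|z_k|) for z_k = -3: log(5.0/3) = 0.5108
  log(r/|z_k|) for z_k = -4: log(5.0/4) = 0.2231
  Outside zeros (-6) contribute nothing to the Jensen sum.
Sum over inside zeros: 0.7340.
I(r) = log|p(0)| + (inside sum) = 4.2767 + 0.7340 = 5.0106.
Note: since some zeros are outside |z| ≤ r, the simplified n·log(r) form does NOT apply — only the inside zeros contribute.

I(r) ≈ 5.0106.


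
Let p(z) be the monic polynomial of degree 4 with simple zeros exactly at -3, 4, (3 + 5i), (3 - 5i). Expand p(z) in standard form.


The polynomial is p(z) = ∏_{α ∈ S} (z − α), where S = {-3, 4, (3 + 5i), (3 - 5i)}.
Expanding the product yields: p(z) = z^4 -7·z^3 + 28·z^2 + 38·z -408.
Note conjugate pairs combine to real quadratics: (z − (3+5i))(z − (3−5i)) = z² − 6z + 34.
The resulting polynomial has degree 4 and real coefficients as required.

p(z) = z^4 -7·z^3 + 28·z^2 + 38·z -408.


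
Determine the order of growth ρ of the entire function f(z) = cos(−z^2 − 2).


Write cos(w) = (e^{iw} ± e^{−iw})/(2 or 2i), so |cos(w)| ≤ e^{|w|}. With w = −z^2 − 2, |w| ≤ 1r^2 + 2 on |z|=r, giving M(r) ≤ e^{1r^2 + 2} and ρ ≤ 2. For the lower bound, choose z on |z|=r with -1z^2 purely imaginary of modulus 1r^2; then |cos(−z^2 − 2)| grows like e^{1r^2}/2, so ρ ≥ 2. Hence ρ = 2.
Therefore ρ = 2.

Order ρ = 2.


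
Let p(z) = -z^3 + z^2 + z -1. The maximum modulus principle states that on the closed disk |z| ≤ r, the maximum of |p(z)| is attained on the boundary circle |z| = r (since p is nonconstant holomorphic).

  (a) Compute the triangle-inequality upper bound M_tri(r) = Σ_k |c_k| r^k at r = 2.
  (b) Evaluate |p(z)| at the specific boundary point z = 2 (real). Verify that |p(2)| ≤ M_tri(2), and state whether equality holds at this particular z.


Coefficients: c_0 = -1, c_1 = 1, c_2 = 1, c_3 = -1. Radius r = 2.
Part (a). Triangle bound: M_tri(r) = Σ_k |c_k| r^k
  = |-1|·2^0 + |1|·2^1 + |1|·2^2 + |-1|·2^3
  = 1 + 2 + 4 + 8 = 15.
This bounds M(r) := max_{|z|=r} |p(z)| from above; equality holds iff all terms c_k z^k can be made to align in phase at a single z on |z|=r.
Part (b). At z = 2 (real, on the circle |z| = r):
  p(2) = (-1)·2^0 + (1)·2^1 + (1)·2^2 + (-1)·2^3 = -3.
  |p(2)| = 3.
Check: |p(2)| = 3 ≤ 15 = M_tri(2). ✓ Equality does not hold at z = 2 (the coefficients have mixed signs, so the terms do not all align in phase there).

M_tri(2) = 15; |p(2)| = 3; equality at z=2: no.


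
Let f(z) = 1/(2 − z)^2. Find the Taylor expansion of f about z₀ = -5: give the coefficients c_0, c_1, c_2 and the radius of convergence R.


Let w = z − z₀, so z = z₀ + w.
Then 2 − z = 2 − (z₀ + w) = (2 − z₀) − w = 7 − w.
f(z) = 1/(7 − w)^2 = (1/(7)^2) · (1 − w/(7))^{−2}.
By the binomial series (1−u)^{−2} = Σ_{n≥0} C(n+1, 1) u^n for |u|<1, with u = w/(7):
  c_n = C(n+1, 1) / (7)^(n+2).
  c_0 = 1/(7)^2 = 1/49.
  c_1 = 2/(7)^3 = 2/343.
  c_2 = 3/(7)^4 = 3/2401.
The series is valid for |w/d| < 1, i.e. |z − z₀| < |d|.
Radius of convergence: R = |2 − z₀| = |7| = 7 (distance from z₀ to the singularity z = 2).

c_0 = 1/49, c_1 = 2/343, c_2 = 3/2401; R = 7.


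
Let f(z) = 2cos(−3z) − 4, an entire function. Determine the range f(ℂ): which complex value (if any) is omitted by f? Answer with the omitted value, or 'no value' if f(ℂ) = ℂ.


Little Picard bounds the complement of f(ℂ) to at most one point.
cos is entire and surjective onto ℂ: for every w ∈ ℂ, cos(ζ) = w has a solution ζ ∈ ℂ (e.g., via the complex inverse arccos). With ζ = −3z this gives z = ζ/(-3). Then 2·cos(−3z) takes every value in 2·ℂ = ℂ, and adding -4 is a bijection of ℂ. So f is surjective and omits no value. (Note: only on the real line is cos bounded by [−1, 1].)

Omitted value: no value.


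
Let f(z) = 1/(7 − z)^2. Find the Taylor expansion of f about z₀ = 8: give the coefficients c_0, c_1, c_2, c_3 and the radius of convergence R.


Let w = z − z₀, so z = z₀ + w.
Then 7 − z = 7 − (z₀ + w) = (7 − z₀) − w = -1 − w.
f(z) = 1/(-1 − w)^2 = (1/(-1)^2) · (1 − w/(-1))^{−2}.
By the binomial series (1−u)^{−2} = Σ_{n≥0} C(n+1, 1) u^n for |u|<1, with u = w/(-1):
  c_n = C(n+1, 1) / (-1)^(n+2).
  c_0 = 1/(-1)^2 = 1.
  c_1 = 2/(-1)^3 = -2.
  c_2 = 3/(-1)^4 = 3.
  c_3 = 4/(-1)^5 = -4.
The series is valid for |w/d| < 1, i.e. |z − z₀| < |d|.
Radius of convergence: R = |7 − z₀| = |-1| = 1 (distance from z₀ to the singularity z = 7).

c_0 = 1, c_1 = -2, c_2 = 3, c_3 = -4; R = 1.


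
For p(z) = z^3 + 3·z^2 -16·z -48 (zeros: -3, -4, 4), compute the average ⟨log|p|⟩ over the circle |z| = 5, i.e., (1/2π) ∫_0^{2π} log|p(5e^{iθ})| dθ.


Zeros: -4, -3, 4; r = 5.
Inside |z| < r: -4, -3, 4. Outside (|z| ≥ r): ∅.
p(0) = -48, so log|p(0)| = log(48) = 3.8712.
Apply Jensen: I(r) = log|p(0)| + Σ_k log(r/|z_k|), summed over zeros inside |z| < r.
  log(r/|z_k|) for z_k = -3: log(5/3) = 0.5108
  log(r/|z_k|) for z_k = -4: log(5/4) = 0.2231
  log(r/|z_k|) for z_k = 4: log(5/4) = 0.2231
Sum over inside zeros: 0.9571.
I(r) = log|p(0)| + (inside sum) = 3.8712 + 0.9571 = 4.8283.
Closed form (all zeros inside, monic): I(r) = n·log(r) = 3·log(5) = 4.8283. ✓

I(r) ≈ 4.8283.


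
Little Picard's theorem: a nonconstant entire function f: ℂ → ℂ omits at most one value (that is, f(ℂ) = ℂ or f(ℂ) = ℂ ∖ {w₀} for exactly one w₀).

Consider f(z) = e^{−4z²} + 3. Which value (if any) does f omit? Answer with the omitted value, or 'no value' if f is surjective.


Little Picard bounds the complement of f(ℂ) to at most one point.
The exponent g(z) = −4z² is a nonconstant polynomial, hence surjective onto ℂ. So e^{g(z)} takes every value in {e^w : w ∈ ℂ} = ℂ ∖ {0}. Adding 3 shifts the range to ℂ ∖ {3}. f omits exactly 3.

Omitted value: 3.


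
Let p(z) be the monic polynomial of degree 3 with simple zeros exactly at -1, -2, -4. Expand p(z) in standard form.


The polynomial is p(z) = ∏_{α ∈ S} (z − α), where S = {-1, -2, -4}.
Expanding the product yields: p(z) = z^3 + 7·z^2 + 14·z + 8.
The resulting polynomial has degree 3 and real coefficients as required.

p(z) = z^3 + 7·z^2 + 14·z + 8.


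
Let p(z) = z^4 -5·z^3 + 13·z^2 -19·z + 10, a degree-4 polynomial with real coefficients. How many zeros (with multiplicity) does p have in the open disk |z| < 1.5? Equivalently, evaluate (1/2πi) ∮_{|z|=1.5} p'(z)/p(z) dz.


The zeros of p are: 1, (1 + 2i), (1 - 2i), 2.
Their magnitudes are: 1, 2.236, 2.236, 2.
Zeros with |z| < R = 1.5: 1.
Count = 1.
By the argument principle, (1/2πi) ∮_{|z|=R} p'(z)/p(z) dz equals exactly this count.

Number of zeros inside |z| < 1.5: 1.


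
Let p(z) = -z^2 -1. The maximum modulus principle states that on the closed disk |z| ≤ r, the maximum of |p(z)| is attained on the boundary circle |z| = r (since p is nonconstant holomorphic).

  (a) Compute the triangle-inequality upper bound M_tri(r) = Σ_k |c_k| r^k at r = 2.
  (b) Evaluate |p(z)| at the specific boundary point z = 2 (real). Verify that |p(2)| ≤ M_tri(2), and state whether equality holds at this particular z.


Coefficients: c_0 = -1, c_1 = 0, c_2 = -1. Radius r = 2.
Part (a). Triangle bound: M_tri(r) = Σ_k |c_k| r^k
  = |-1|·2^0 + |0|·2^1 + |-1|·2^2
  = 1 + 0 + 4 = 5.
This bounds M(r) := max_{|z|=r} |p(z)| from above; equality holds iff all terms c_k z^k can be made to align in phase at a single z on |z|=r.
Part (b). At z = 2 (real, on the circle |z| = r):
  p(2) = (-1)·2^0 + (0)·2^1 + (-1)·2^2 = -5.
  |p(2)| = 5.
Since all nonzero coefficients share the same sign, |p(2)| = 5 = M_tri(2); the triangle bound is attained at z = 2, so in fact M(r) = 5.

M_tri(2) = 5; |p(2)| = 5; equality at z=2: yes.


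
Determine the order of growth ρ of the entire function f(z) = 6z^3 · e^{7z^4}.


M(r) = max_{|z|=r} |6|·|z|^3·|e^{7z^4}| = 6·r^3 · e^{7r^4} (the factors attain their maxima compatibly on |z|=r). Then log M(r) = log 6 + 3·log r + 7r^4, dominated by the last term, so log log M(r) ~ 4·log r. The polynomial factor 6z^3 contributes only a log r term and does not affect the order. ρ = 4.
Therefore ρ = 4.

Order ρ = 4.


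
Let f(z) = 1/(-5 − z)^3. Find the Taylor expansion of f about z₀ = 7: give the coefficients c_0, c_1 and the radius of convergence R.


Let w = z − z₀, so z = z₀ + w.
Then -5 − z = -5 − (z₀ + w) = (-5 − z₀) − w = -12 − w.
f(z) = 1/(-12 − w)^3 = (1/(-12)^3) · (1 − w/(-12))^{−3}.
By the binomial series (1−u)^{−3} = Σ_{n≥0} C(n+2, 2) u^n for |u|<1, with u = w/(-12):
  c_n = C(n+2, 2) / (-12)^(n+3).
  c_0 = 1/(-12)^3 = -1/1728.
  c_1 = 3/(-12)^4 = 1/6912.
The series is valid for |w/d| < 1, i.e. |z − z₀| < |d|.
Radius of convergence: R = |-5 − z₀| = |-12| = 12 (distance from z₀ to the singularity z = -5).

c_0 = -1/1728, c_1 = 1/6912; R = 12.


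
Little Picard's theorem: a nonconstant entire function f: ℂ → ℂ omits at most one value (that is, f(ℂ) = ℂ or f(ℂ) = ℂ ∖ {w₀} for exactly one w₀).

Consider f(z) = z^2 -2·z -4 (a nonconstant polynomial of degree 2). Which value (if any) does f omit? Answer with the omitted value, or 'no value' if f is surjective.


Little Picard bounds the complement of f(ℂ) to at most one point.
For every w ∈ ℂ, the equation p(z) − w = 0 is a nonconstant polynomial in z and hence has at least one root by the fundamental theorem of algebra. So p is surjective onto ℂ, omitting no value.

Omitted value: no value.


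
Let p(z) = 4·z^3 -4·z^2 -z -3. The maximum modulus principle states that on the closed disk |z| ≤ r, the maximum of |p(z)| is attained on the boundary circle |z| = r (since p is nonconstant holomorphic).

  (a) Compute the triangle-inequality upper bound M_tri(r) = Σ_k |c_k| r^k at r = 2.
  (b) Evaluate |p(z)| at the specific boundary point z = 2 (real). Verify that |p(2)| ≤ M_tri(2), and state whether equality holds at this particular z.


Coefficients: c_0 = -3, c_1 = -1, c_2 = -4, c_3 = 4. Radius r = 2.
Part (a). Triangle bound: M_tri(r) = Σ_k |c_k| r^k
  = |-3|·2^0 + |-1|·2^1 + |-4|·2^2 + |4|·2^3
  = 3 + 2 + 16 + 32 = 53.
This bounds M(r) := max_{|z|=r} |p(z)| from above; equality holds iff all terms c_k z^k can be made to align in phase at a single z on |z|=r.
Part (b). At z = 2 (real, on the circle |z| = r):
  p(2) = (-3)·2^0 + (-1)·2^1 + (-4)·2^2 + (4)·2^3 = 11.
  |p(2)| = 11.
Check: |p(2)| = 11 ≤ 53 = M_tri(2). ✓ Equality does not hold at z = 2 (the coefficients have mixed signs, so the terms do not all align in phase there).

M_tri(2) = 53; |p(2)| = 11; equality at z=2: no.


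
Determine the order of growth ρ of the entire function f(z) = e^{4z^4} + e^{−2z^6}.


Each summand is entire of order 4 and 6 respectively (as in the single-exponential case). The order of a sum is at most the max of the orders, so ρ ≤ 6. For the lower bound: on |z|=r choose arg z so that -2z^6 is real positive; then |e^{-2z^6}| = e^{2r^6} while |e^{4z^4}| ≤ e^{4r^4} = o(e^{2r^6}). So |f| ≥ e^{2r^6}(1 − o(1)) and ρ ≥ 6. Hence ρ = max(4, 6) = 6.
Therefore ρ = 6.

Order ρ = 6.


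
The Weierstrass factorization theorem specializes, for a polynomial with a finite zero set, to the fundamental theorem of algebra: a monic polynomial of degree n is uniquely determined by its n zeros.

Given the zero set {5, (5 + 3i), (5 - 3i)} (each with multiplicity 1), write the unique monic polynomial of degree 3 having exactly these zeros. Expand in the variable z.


The polynomial is p(z) = ∏_{α ∈ S} (z − α), where S = {5, (5 + 3i), (5 - 3i)}.
Expanding the product yields: p(z) = z^3 -15·z^2 + 84·z -170.
Note conjugate pairs combine to real quadratics: (z − (5+3i))(z − (5−3i)) = z² − 10z + 34.
The resulting polynomial has degree 3 and real coefficients as required.

p(z) = z^3 -15·z^2 + 84·z -170.


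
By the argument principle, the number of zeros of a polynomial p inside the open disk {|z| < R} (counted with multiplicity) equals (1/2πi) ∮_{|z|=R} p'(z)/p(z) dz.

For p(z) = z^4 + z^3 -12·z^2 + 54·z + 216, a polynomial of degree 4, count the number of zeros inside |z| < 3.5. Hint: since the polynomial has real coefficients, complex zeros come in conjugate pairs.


The zeros of p are: -3, -4, (3 + 3i), (3 - 3i).
Their magnitudes are: 3, 4, 4.243, 4.243.
Zeros with |z| < R = 3.5: -3.
Count = 1.
By the argument principle, (1/2πi) ∮_{|z|=R} p'(z)/p(z) dz equals exactly this count.

Number of zeros inside |z| < 3.5: 1.


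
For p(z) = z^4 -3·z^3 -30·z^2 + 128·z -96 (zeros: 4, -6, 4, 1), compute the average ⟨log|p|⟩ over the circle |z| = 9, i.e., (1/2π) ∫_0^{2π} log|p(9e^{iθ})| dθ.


Zeros: -6, 1, 4, 4; r = 9.
Inside |z| < r: -6, 1, 4, 4. Outside (|z| ≥ r): ∅.
p(0) = -96, so log|p(0)| = log(96) = 4.5643.
Apply Jensen: I(r) = log|p(0)| + Σ_k log(r/|z_k|), summed over zeros inside |z| < r.
  log(r/|z_k|) for z_k = 4: log(9/4) = 0.8109
  log(r/|z_k|) for z_k = -6: log(9/6) = 0.4055
  log(r/|z_k|) for z_k = 4: log(9/4) = 0.8109
  log(r/|z_k|) for z_k = 1: log(9/1) = 2.1972
Sum over inside zeros: 4.2246.
I(r) = log|p(0)| + (inside sum) = 4.5643 + 4.2246 = 8.7889.
Closed form (all zeros inside, monic): I(r) = n·log(r) = 4·log(9) = 8.7889. ✓

I(r) ≈ 8.7889.


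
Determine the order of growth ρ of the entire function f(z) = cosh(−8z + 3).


cosh(w) is a linear combination of e^{iw} and e^{−iw} (or e^w, e^{−w} in the hyperbolic case), so |cosh(w)| ≤ e^{|w|}. With w = −8z + 3, |w| ≤ 8|z| + 3 = 8r + 3 on |z| = r, giving M(r) ≤ e^{8r + 3}, so ρ ≤ 1. On a suitable ray (z = it for sin/cos; z = t for sinh/cosh, t real → ∞), |cosh(−8z + 3)| grows like e^{8|t|}/2, so ρ ≥ 1. Hence ρ = 1.
Therefore ρ = 1.

Order ρ = 1.


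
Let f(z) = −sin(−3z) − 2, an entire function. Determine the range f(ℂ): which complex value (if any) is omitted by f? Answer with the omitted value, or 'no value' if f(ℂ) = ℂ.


Little Picard bounds the complement of f(ℂ) to at most one point.
sin is entire and surjective onto ℂ: for every w ∈ ℂ, sin(ζ) = w has a solution ζ ∈ ℂ (e.g., via the complex inverse arcsin). With ζ = −3z this gives z = ζ/(-3). Then -1·sin(−3z) takes every value in -1·ℂ = ℂ, and adding -2 is a bijection of ℂ. So f is surjective and omits no value. (Note: only on the real line is sin bounded by [−1, 1].)

Omitted value: no value.


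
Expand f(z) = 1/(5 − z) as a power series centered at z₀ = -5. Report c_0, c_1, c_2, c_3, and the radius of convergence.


Let w = z − z₀, so z = z₀ + w.
Then 5 − z = 5 − (z₀ + w) = (5 − z₀) − w = 10 − w.
f(z) = 1/(10 − w) = (1/(10)) · 1/(1 − w/(10)) = Σ_{n≥0} w^n / (10)^(n+1).
So c_n = 1/(10)^(n+1):
  c_0 = 1/(10)^1 = 1/10.
  c_1 = 1/(10)^2 = 1/100.
  c_2 = 1/(10)^3 = 1/1000.
  c_3 = 1/(10)^4 = 1/10000.
The series is valid for |w/d| < 1, i.e. |z − z₀| < |d|.
Radius of convergence: R = |5 − z₀| = |10| = 10 (distance from z₀ to the singularity z = 5).

c_0 = 1/10, c_1 = 1/100, c_2 = 1/1000, c_3 = 1/10000; R = 10.


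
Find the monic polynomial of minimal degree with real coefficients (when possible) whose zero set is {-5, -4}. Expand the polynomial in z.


The polynomial is p(z) = ∏_{α ∈ S} (z − α), where S = {-5, -4}.
Expanding the product yields: p(z) = z^2 + 9·z + 20.
The resulting polynomial has degree 2 and real coefficients as required.

p(z) = z^2 + 9·z + 20.


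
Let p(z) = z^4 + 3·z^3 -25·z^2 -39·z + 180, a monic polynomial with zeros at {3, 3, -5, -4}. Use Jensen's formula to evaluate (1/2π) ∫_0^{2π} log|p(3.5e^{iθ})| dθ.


Zeros: -5, -4, 3, 3; r = 3.5.
Inside |z| < r: 3, 3. Outside (|z| ≥ r): -5, -4.
p(0) = 180, so log|p(0)| = log(180) = 5.1930.
Apply Jensen: I(r) = log|p(0)| + Σ_k log(r/|z_k|), summed over zeros inside |z| < r.
  log(r/|z_k|) for z_k = 3: log(3.5/3) = 0.1542
  log(r/|z_k|) for z_k = 3: log(3.5/3) = 0.1542
  Outside zeros (-5, -4) contribute nothing to the Jensen sum.
Sum over inside zeros: 0.3083.
I(r) = log|p(0)| + (inside sum) = 5.1930 + 0.3083 = 5.5013.
Note: since some zeros are outside |z| ≤ r, the simplified n·log(r) form does NOT apply — only the inside zeros contribute.

I(r) ≈ 5.5013.
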